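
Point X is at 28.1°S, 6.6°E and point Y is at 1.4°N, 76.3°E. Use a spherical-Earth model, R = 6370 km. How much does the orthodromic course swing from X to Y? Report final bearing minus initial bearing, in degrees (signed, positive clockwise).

-18.9°

Initial bearing θ₁ = atan2(sin Δλ cos φ₂, cos φ₁ sin φ₂ − sin φ₁ cos φ₂ cos Δλ) = 78.84°
Final bearing θ₂ = (initial bearing from the destination back to the start) + 180° = 59.96°
Δθ = θ₂ − θ₁ = -18.9°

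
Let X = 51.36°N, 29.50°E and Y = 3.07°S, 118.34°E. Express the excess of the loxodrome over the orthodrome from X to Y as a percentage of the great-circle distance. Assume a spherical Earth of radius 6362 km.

Great circle: σ = 1.6000 rad → d_gc = Rσ = 10179.3 km
Rhumb: Δφ = -0.9500, Δλ = +1.5506, Δψ = -1.1018, q = Δφ/Δψ = 0.8622 → d_rh = R√(Δφ²+q²Δλ²) = 10434.3 km
Excess = (10434.3 − 10179.3) / 10179.3 = 255.0 / 10179.3 = 2.51% ≈ 2.5%

2.5%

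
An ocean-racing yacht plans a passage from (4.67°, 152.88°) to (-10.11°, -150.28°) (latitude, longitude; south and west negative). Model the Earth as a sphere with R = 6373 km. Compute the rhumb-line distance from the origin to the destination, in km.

6509 km

Δψ = ln[tan(π/4+φ₂/2)/tan(π/4+φ₁/2)] = -0.2590;  Δφ = -0.2580 rad,  Δλ = +0.9920 rad
q = Δφ/Δψ = 0.9961
d = R·√(Δφ² + q²Δλ²) = 6373·1.02128 = 6509 km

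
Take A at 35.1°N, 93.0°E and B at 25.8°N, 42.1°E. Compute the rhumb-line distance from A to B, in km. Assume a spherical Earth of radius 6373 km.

Rhumb course C = atan2(Δλ, Δψ) with Δψ = ln[tan(π/4+φ₂/2)/tan(π/4+φ₁/2)] = -0.1886, Δλ = -0.8884 → C = 258.01°
d = R·|Δφ| / |cos C| = 6373·0.16232 / 0.20771 = 4980 km

4980 km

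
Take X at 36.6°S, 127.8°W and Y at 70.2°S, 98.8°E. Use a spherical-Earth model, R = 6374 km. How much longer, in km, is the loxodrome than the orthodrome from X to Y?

Great circle: cos σ = sin φ₁ sin φ₂ + cos φ₁ cos φ₂ cos Δλ,  σ = 1.1873 rad → d_gc = 7568.1 km
Rhumb line: Δψ = -1.0584, q = Δφ/Δψ = 0.5541, d_rh = R√(Δφ²+q²Δλ²) = 9032.4 km
Excess = 9032.4 − 7568.1 = 1464.3 ≈ 1464 km

1464 km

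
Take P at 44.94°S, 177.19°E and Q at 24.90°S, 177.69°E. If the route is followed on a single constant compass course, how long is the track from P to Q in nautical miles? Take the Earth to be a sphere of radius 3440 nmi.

1203 nmi

Δψ = ln[tan(π/4+φ₂/2)/tan(π/4+φ₁/2)] = +0.4309;  Δφ = +0.3498 rad,  Δλ = +0.0087 rad
q = Δφ/Δψ = 0.8116
d = R·√(Δφ² + q²Δλ²) = 3440·0.34984 = 1203 nmi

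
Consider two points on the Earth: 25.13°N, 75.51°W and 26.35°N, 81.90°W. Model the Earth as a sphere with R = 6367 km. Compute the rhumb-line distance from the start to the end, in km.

Rhumb course C = atan2(Δλ, Δψ) with Δψ = ln[tan(π/4+φ₂/2)/tan(π/4+φ₁/2)] = +0.0236, Δλ = -0.1115 → C = 281.97°
d = R·|Δφ| / |cos C| = 6367·0.02129 / 0.20735 = 654 km

654 km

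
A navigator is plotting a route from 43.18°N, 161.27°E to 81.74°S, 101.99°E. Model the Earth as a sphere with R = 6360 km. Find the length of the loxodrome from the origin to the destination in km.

14471 km

Rhumb course C = atan2(Δλ, Δψ) with Δψ = ln[tan(π/4+φ₂/2)/tan(π/4+φ₁/2)] = -3.4654, Δλ = -1.0346 → C = 196.62°
d = R·|Δφ| / |cos C| = 6360·2.18027 / 0.95820 = 14471 km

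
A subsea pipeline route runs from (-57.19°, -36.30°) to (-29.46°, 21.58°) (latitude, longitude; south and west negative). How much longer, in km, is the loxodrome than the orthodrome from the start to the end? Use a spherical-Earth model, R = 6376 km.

118 km

Great circle: cos σ = sin φ₁ sin φ₂ + cos φ₁ cos φ₂ cos Δλ,  σ = 0.8444 rad → d_gc = 5383.7 km
Rhumb line: Δψ = +0.6843, q = Δφ/Δψ = 0.7072, d_rh = R√(Δφ²+q²Δλ²) = 5502.1 km
Excess = 5502.1 − 5383.7 = 118.4 ≈ 118 km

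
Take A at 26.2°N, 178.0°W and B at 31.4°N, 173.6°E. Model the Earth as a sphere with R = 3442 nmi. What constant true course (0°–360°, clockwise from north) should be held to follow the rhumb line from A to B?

305.3°

Δψ = ln[tan(π/4+φ₂/2)/tan(π/4+φ₁/2)] = +0.1036
Δλ = -0.1466 rad (taken the short way round)
course = atan2(Δλ, Δψ) = 305.25°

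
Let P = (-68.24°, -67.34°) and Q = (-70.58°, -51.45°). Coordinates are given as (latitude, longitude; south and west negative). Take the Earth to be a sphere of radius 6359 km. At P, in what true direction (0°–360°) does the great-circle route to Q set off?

N = sin Δλ·cos φ₂ = +0.0910;  D = cos φ₁ sin φ₂ − sin φ₁ cos φ₂ cos Δλ = -0.0526
initial course = atan2(N, D) = 120.03°

120.0°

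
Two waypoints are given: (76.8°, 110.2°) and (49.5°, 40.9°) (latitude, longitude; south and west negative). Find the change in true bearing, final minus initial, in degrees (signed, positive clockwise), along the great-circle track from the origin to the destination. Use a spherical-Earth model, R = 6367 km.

Initial bearing θ₁ = atan2(sin Δλ cos φ₂, cos φ₁ sin φ₂ − sin φ₁ cos φ₂ cos Δλ) = 265.31°
Final bearing θ₂ = (initial bearing from the destination back to the start) + 180° = 200.51°
Δθ = θ₂ − θ₁ = -64.8°

-64.8°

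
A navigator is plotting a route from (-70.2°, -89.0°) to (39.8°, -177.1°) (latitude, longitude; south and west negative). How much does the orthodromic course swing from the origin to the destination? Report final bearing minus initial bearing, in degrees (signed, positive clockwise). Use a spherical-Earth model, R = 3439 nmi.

+47.7°

At departure: θ₁ = atan2(sin Δλ cos φ₂, cos φ₁ sin φ₂ − sin φ₁ cos φ₂ cos Δλ) = 287.41°
At arrival: θ₂ = atan2(sin Δλ cos φ₁, −cos φ₂ sin φ₁ + sin φ₂ cos φ₁ cos Δλ) = 335.12°
Δθ = θ₂ − θ₁ = +47.7°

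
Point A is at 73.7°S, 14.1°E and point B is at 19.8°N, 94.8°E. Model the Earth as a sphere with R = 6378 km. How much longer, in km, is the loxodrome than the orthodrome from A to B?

Great circle: cos σ = sin φ₁ sin φ₂ + cos φ₁ cos φ₂ cos Δλ,  σ = 1.8571 rad → d_gc = 11844.8 km
Rhumb line: Δψ = +2.2961, q = Δφ/Δψ = 0.7107, d_rh = R√(Δφ²+q²Δλ²) = 12210.4 km
Excess = 12210.4 − 11844.8 = 365.6 ≈ 366 km

366 km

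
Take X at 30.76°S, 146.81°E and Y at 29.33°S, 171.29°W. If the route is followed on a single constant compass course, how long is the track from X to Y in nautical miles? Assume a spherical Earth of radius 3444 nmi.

2182 nmi

Δψ = ln[tan(π/4+φ₂/2)/tan(π/4+φ₁/2)] = +0.0288;  Δφ = +0.0250 rad,  Δλ = +0.7313 rad
q = Δφ/Δψ = 0.8656
d = R·√(Δφ² + q²Δλ²) = 3444·0.63350 = 2182 nmi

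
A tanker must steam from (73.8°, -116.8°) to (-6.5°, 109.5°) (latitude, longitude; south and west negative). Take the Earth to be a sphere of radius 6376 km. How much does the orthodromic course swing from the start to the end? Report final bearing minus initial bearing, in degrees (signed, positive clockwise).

At departure: θ₁ = atan2(sin Δλ cos φ₂, cos φ₁ sin φ₂ − sin φ₁ cos φ₂ cos Δλ) = 311.14°
At arrival: θ₂ = atan2(sin Δλ cos φ₁, −cos φ₂ sin φ₁ + sin φ₂ cos φ₁ cos Δλ) = 192.21°
Δθ = θ₂ − θ₁ = -118.9°

-118.9°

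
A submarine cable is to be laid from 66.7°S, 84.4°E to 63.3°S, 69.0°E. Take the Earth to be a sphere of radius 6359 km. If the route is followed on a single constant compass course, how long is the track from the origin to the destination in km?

814 km

Δψ = ln[tan(π/4+φ₂/2)/tan(π/4+φ₁/2)] = +0.1406;  Δφ = +0.0593 rad,  Δλ = -0.2688 rad
q = Δφ/Δψ = 0.4220
d = R·√(Δφ² + q²Δλ²) = 6359·0.12801 = 814 km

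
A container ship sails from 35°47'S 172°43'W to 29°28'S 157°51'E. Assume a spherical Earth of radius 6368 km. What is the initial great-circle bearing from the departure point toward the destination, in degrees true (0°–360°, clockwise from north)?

N = sin Δλ·cos φ₂ = -0.4278;  D = cos φ₁ sin φ₂ − sin φ₁ cos φ₂ cos Δλ = +0.0443
initial course = atan2(N, D) = 275.91°

275.9°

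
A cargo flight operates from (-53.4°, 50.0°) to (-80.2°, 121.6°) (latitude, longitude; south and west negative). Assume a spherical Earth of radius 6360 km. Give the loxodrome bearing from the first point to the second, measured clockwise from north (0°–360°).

137.2°

Δψ = ln[tan(π/4+φ₂/2)/tan(π/4+φ₁/2)] = -1.3501
Δλ = +1.2497 rad (taken the short way round)
course = atan2(Δλ, Δψ) = 137.21°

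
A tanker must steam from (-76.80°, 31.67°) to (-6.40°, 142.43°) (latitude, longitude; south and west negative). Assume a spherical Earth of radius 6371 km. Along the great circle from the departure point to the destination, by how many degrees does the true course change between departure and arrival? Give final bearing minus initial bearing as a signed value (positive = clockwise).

Initial bearing θ₁ = atan2(sin Δλ cos φ₂, cos φ₁ sin φ₂ − sin φ₁ cos φ₂ cos Δλ) = 111.63°
Final bearing θ₂ = (initial bearing from the destination back to the start) + 180° = 12.33°
Δθ = θ₂ − θ₁ = -99.3°

-99.3°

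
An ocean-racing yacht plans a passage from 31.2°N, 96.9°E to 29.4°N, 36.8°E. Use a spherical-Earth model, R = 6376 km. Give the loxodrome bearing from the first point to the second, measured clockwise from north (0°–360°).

Meridional parts: M(φ₁)=+0.5736, M(φ₂)=+0.5373 → ΔM = -0.0364;  Δλ = -1.0489 rad
tan C = Δλ / ΔM = +28.8258 → C = 268.01°

268.0°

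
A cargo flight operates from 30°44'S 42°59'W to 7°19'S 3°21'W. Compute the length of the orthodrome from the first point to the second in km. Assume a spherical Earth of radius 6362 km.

Haversine: a = sin²(Δφ/2)+cos φ₁ cos φ₂ sin²(Δλ/2) = 0.13916;  σ = 2·atan2(√a,√(1−a))
σ = 43.807° → d = Rσ = 6362·0.76458 = 4864 km

4864 km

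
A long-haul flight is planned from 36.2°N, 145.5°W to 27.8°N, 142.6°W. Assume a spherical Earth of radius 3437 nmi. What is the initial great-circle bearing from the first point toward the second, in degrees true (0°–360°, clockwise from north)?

162.9°

N = sin Δλ·cos φ₂ = +0.0448;  D = cos φ₁ sin φ₂ − sin φ₁ cos φ₂ cos Δλ = -0.1454
initial course = atan2(N, D) = 162.89°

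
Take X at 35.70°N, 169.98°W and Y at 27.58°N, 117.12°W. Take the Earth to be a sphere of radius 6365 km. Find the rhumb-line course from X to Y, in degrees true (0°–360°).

100.2°

Meridional parts: M(φ₁)=+0.6678, M(φ₂)=+0.5011 → ΔM = -0.1667;  Δλ = +0.9226 rad
tan C = Δλ / ΔM = -5.5341 → C = 100.24°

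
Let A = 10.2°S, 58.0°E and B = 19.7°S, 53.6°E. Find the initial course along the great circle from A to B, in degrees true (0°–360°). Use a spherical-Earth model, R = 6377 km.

θ = atan2( sin Δλ·cos φ₂ ,  cos φ₁ sin φ₂ − sin φ₁ cos φ₂ cos Δλ )
  = atan2(-0.0722, -0.1655) = 203.57°

203.6°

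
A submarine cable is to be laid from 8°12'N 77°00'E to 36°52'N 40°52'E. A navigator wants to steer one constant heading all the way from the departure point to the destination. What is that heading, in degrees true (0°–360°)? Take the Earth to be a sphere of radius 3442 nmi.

Meridional parts: M(φ₁)=+0.1436, M(φ₂)=+0.6931 → ΔM = +0.5495;  Δλ = -0.6306 rad
tan C = Δλ / ΔM = -1.1477 → C = 311.06°

311.1°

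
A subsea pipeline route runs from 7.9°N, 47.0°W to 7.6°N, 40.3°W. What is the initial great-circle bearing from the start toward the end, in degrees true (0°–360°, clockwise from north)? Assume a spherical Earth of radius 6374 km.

92.1°

θ = atan2( sin Δλ·cos φ₂ ,  cos φ₁ sin φ₂ − sin φ₁ cos φ₂ cos Δλ )
  = atan2(+0.1156, -0.0043) = 92.13°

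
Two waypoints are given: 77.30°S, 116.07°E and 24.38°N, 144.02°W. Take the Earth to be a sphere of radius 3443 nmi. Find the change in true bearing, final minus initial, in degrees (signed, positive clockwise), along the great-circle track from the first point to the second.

-80.0°

At departure: θ₁ = atan2(sin Δλ cos φ₂, cos φ₁ sin φ₂ − sin φ₁ cos φ₂ cos Δλ) = 93.96°
At arrival: θ₂ = atan2(sin Δλ cos φ₁, −cos φ₂ sin φ₁ + sin φ₂ cos φ₁ cos Δλ) = 13.93°
Δθ = θ₂ − θ₁ = -80.0°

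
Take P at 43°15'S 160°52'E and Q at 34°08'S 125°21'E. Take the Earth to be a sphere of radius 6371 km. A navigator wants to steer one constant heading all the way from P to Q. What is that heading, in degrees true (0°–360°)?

288.2°

Meridional parts: M(φ₁)=-0.8388, M(φ₂)=-0.6345 → ΔM = +0.2044;  Δλ = -0.6199 rad
tan C = Δλ / ΔM = -3.0334 → C = 288.25°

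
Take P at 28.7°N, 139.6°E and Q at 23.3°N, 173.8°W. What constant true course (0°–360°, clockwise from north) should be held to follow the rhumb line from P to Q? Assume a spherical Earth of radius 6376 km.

97.4°

Δψ = ln[tan(π/4+φ₂/2)/tan(π/4+φ₁/2)] = -0.1049
Δλ = +0.8133 rad (taken the short way round)
course = atan2(Δλ, Δψ) = 97.35°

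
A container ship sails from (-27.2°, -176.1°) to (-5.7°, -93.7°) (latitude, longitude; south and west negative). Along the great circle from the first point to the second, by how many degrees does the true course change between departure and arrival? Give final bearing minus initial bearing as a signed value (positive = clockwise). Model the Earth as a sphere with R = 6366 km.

-28.3°

Initial bearing θ₁ = atan2(sin Δλ cos φ₂, cos φ₁ sin φ₂ − sin φ₁ cos φ₂ cos Δλ) = 91.64°
Final bearing θ₂ = (initial bearing from the destination back to the start) + 180° = 63.31°
Δθ = θ₂ − θ₁ = -28.3°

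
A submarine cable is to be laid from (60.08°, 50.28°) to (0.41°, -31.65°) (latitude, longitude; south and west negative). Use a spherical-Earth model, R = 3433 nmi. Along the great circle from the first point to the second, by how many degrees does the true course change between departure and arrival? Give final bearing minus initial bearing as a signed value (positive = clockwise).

-53.5°

Initial bearing θ₁ = atan2(sin Δλ cos φ₂, cos φ₁ sin φ₂ − sin φ₁ cos φ₂ cos Δλ) = 263.20°
Final bearing θ₂ = (initial bearing from the destination back to the start) + 180° = 209.69°
Δθ = θ₂ − θ₁ = -53.5°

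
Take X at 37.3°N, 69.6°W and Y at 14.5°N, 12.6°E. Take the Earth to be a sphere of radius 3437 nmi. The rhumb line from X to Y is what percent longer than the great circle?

2.0%

Great circle: σ = 1.3117 rad → d_gc = Rσ = 4508.2 nmi
Rhumb: Δφ = -0.3979, Δλ = +1.4347, Δψ = -0.4467, q = Δφ/Δψ = 0.8908 → d_rh = R√(Δφ²+q²Δλ²) = 4600.3 nmi
Excess = (4600.3 − 4508.2) / 4508.2 = 92.1 / 4508.2 = 2.04% ≈ 2.0%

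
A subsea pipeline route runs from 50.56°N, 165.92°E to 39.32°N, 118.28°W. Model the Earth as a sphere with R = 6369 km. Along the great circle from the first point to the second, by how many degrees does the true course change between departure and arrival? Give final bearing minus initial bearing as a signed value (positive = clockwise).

Initial bearing θ₁ = atan2(sin Δλ cos φ₂, cos φ₁ sin φ₂ − sin φ₁ cos φ₂ cos Δλ) = 71.15°
Final bearing θ₂ = (initial bearing from the destination back to the start) + 180° = 129.00°
Δθ = θ₂ − θ₁ = +57.8°

+57.8°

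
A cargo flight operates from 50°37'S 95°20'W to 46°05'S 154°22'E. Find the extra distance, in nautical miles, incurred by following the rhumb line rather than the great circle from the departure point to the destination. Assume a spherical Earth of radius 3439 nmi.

Great circle: cos σ = sin φ₁ sin φ₂ + cos φ₁ cos φ₂ cos Δλ,  σ = 1.1548 rad → d_gc = 3971.4 nmi
Rhumb line: Δψ = +0.1192, q = Δφ/Δψ = 0.6640, d_rh = R√(Δφ²+q²Δλ²) = 4404.1 nmi
Excess = 4404.1 − 3971.4 = 432.7 ≈ 433 nmi

433 nmi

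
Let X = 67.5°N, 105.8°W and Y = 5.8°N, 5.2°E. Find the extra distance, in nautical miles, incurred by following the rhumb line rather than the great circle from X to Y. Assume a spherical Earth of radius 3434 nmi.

Great circle: cos σ = sin φ₁ sin φ₂ + cos φ₁ cos φ₂ cos Δλ,  σ = 1.6139 rad → d_gc = 5542.1 nmi
Rhumb line: Δψ = -1.5135, q = Δφ/Δψ = 0.7115, d_rh = R√(Δφ²+q²Δλ²) = 6006.8 nmi
Excess = 6006.8 − 5542.1 = 464.7 ≈ 465 nmi

465 nmi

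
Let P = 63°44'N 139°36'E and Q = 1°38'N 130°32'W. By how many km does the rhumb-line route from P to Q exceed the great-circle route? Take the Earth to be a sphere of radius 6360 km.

Great circle: cos σ = sin φ₁ sin φ₂ + cos φ₁ cos φ₂ cos Δλ,  σ = 1.5442 rad → d_gc = 9821.1 km
Rhumb line: Δψ = -1.4268, q = Δφ/Δψ = 0.7596, d_rh = R√(Δφ²+q²Δλ²) = 10243.9 km
Excess = 10243.9 − 9821.1 = 422.8 ≈ 423 km

423 km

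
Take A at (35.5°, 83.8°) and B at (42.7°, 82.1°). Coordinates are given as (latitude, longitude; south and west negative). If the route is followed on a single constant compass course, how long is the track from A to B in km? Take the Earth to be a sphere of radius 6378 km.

Δψ = ln[tan(π/4+φ₂/2)/tan(π/4+φ₁/2)] = +0.1622;  Δφ = +0.1257 rad,  Δλ = -0.0297 rad
q = Δφ/Δψ = 0.7749
d = R·√(Δφ² + q²Δλ²) = 6378·0.12775 = 815 km

815 km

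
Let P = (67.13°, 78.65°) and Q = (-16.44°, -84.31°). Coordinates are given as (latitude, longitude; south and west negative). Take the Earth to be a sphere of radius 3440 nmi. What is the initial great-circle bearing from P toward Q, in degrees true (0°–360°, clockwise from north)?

339.1°

θ = atan2( sin Δλ·cos φ₂ ,  cos φ₁ sin φ₂ − sin φ₁ cos φ₂ cos Δλ )
  = atan2(-0.2811, +0.7349) = 339.07°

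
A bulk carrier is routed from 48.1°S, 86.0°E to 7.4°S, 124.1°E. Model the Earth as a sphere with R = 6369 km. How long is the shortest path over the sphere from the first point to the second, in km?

Haversine: a = sin²(Δφ/2)+cos φ₁ cos φ₂ sin²(Δλ/2) = 0.19149;  σ = 2·atan2(√a,√(1−a))
σ = 51.901° → d = Rσ = 6369·0.90584 = 5769 km

5769 km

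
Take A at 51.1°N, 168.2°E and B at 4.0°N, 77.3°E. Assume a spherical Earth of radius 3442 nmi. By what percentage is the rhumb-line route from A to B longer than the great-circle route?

3.2%

Great circle: σ = 1.5263 rad → d_gc = Rσ = 5253.6 nmi
Rhumb: Δφ = -0.8221, Δλ = -1.5865, Δψ = -0.9710, q = Δφ/Δψ = 0.8466 → d_rh = R√(Δφ²+q²Δλ²) = 5420.1 nmi
Excess = (5420.1 − 5253.6) / 5253.6 = 166.5 / 5253.6 = 3.17% ≈ 3.2%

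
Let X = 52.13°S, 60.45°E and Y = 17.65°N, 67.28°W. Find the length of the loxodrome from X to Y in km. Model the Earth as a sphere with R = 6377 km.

14733 km

Δψ = ln[tan(π/4+φ₂/2)/tan(π/4+φ₁/2)] = +1.3829;  Δφ = +1.2179 rad,  Δλ = -2.2293 rad
q = Δφ/Δψ = 0.8807
d = R·√(Δφ² + q²Δλ²) = 6377·2.31038 = 14733 km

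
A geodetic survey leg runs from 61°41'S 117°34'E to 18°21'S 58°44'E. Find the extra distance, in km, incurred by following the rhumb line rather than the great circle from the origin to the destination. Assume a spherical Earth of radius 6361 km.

Great circle: cos σ = sin φ₁ sin φ₂ + cos φ₁ cos φ₂ cos Δλ,  σ = 1.0354 rad → d_gc = 6586.4 km
Rhumb line: Δψ = +1.0514, q = Δφ/Δψ = 0.7193, d_rh = R√(Δφ²+q²Δλ²) = 6724.7 km
Excess = 6724.7 − 6586.4 = 138.3 ≈ 138 km

138 km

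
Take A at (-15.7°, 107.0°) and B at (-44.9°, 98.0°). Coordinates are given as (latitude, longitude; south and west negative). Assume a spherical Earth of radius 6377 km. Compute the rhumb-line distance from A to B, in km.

Rhumb course C = atan2(Δλ, Δψ) with Δψ = ln[tan(π/4+φ₂/2)/tan(π/4+φ₁/2)] = -0.6014, Δλ = -0.1571 → C = 194.64°
d = R·|Δφ| / |cos C| = 6377·0.50964 / 0.96754 = 3359 km

3359 km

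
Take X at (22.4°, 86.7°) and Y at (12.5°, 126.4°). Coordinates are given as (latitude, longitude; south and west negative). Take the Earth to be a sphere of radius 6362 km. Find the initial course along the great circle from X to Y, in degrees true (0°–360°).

N = sin Δλ·cos φ₂ = +0.6236;  D = cos φ₁ sin φ₂ − sin φ₁ cos φ₂ cos Δλ = -0.0861
initial course = atan2(N, D) = 97.86°

97.9°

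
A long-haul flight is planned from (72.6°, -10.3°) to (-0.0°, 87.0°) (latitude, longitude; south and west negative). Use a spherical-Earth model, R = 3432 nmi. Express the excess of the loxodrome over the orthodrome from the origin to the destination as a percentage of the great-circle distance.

Great circle: σ = 1.6088 rad → d_gc = Rσ = 5521.4 nmi
Rhumb: Δφ = -1.2671, Δλ = +1.6982, Δψ = -1.8772, q = Δφ/Δψ = 0.6750 → d_rh = R√(Δφ²+q²Δλ²) = 5864.2 nmi
Excess = (5864.2 − 5521.4) / 5521.4 = 342.8 / 5521.4 = 6.21% ≈ 6.2%

6.2%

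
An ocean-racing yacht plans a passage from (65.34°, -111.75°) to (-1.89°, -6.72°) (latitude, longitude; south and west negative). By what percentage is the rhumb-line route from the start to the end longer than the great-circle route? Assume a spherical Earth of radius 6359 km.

Great circle: σ = 1.7094 rad → d_gc = Rσ = 10869.8 km
Rhumb: Δφ = -1.1734, Δλ = +1.8331, Δψ = -1.5536, q = Δφ/Δψ = 0.7553 → d_rh = R√(Δφ²+q²Δλ²) = 11540.7 km
Excess = (11540.7 − 10869.8) / 10869.8 = 670.9 / 10869.8 = 6.17% ≈ 6.2%

6.2%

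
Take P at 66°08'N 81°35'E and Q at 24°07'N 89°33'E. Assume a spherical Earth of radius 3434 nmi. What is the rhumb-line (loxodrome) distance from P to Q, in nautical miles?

Δψ = ln[tan(π/4+φ₂/2)/tan(π/4+φ₁/2)] = -1.1204;  Δφ = -0.7333 rad,  Δλ = +0.1390 rad
q = Δφ/Δψ = 0.6545
d = R·√(Δφ² + q²Δλ²) = 3434·0.73896 = 2538 nmi

2538 nmi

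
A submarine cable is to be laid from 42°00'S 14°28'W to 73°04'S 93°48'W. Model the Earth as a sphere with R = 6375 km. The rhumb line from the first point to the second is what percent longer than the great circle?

6.2%

Great circle: σ = 0.8228 rad → d_gc = Rσ = 5245.2 km
Rhumb: Δφ = -0.5422, Δλ = -1.3846, Δψ = -1.0956, q = Δφ/Δψ = 0.4949 → d_rh = R√(Δφ²+q²Δλ²) = 5570.6 km
Excess = (5570.6 − 5245.2) / 5245.2 = 325.4 / 5245.2 = 6.20% ≈ 6.2%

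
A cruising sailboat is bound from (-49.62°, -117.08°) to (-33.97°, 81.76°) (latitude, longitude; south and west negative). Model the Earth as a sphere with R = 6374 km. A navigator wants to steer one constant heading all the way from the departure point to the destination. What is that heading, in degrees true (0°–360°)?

Meridional parts: M(φ₁)=-1.0004, M(φ₂)=-0.6310 → ΔM = +0.3694;  Δλ = -2.8128 rad
tan C = Δλ / ΔM = -7.6149 → C = 277.48°

277.5°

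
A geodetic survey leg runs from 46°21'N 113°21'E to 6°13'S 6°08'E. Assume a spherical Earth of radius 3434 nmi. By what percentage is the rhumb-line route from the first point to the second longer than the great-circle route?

3.0%

Great circle: σ = 1.8561 rad → d_gc = Rσ = 6373.9 nmi
Rhumb: Δφ = -0.9175, Δλ = -1.8713, Δψ = -1.0238, q = Δφ/Δψ = 0.8961 → d_rh = R√(Δφ²+q²Δλ²) = 6564.0 nmi
Excess = (6564.0 − 6373.9) / 6373.9 = 190.1 / 6373.9 = 2.98% ≈ 3.0%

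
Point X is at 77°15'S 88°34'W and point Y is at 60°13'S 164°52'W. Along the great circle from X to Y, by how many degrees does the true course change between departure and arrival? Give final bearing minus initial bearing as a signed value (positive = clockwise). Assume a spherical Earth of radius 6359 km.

Initial bearing θ₁ = atan2(sin Δλ cos φ₂, cos φ₁ sin φ₂ − sin φ₁ cos φ₂ cos Δλ) = 260.96°
Final bearing θ₂ = (initial bearing from the destination back to the start) + 180° = 333.97°
Δθ = θ₂ − θ₁ = +73.0°

+73.0°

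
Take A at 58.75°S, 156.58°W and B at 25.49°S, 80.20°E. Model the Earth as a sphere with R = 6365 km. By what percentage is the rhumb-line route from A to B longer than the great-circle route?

12.4%

Great circle: σ = 1.4592 rad → d_gc = Rσ = 9287.8 km
Rhumb: Δφ = +0.5805, Δλ = -2.1506, Δψ = +0.8138, q = Δφ/Δψ = 0.7133 → d_rh = R√(Δφ²+q²Δλ²) = 10440.0 km
Excess = (10440.0 − 9287.8) / 9287.8 = 1152.2 / 9287.8 = 12.41% ≈ 12.4%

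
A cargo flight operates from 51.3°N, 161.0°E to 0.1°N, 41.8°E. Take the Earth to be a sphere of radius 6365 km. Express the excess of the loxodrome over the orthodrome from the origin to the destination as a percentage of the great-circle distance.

6.0%

Great circle: σ = 1.8793 rad → d_gc = Rσ = 11962.0 km
Rhumb: Δφ = -0.8936, Δλ = -2.0804, Δψ = -1.0447, q = Δφ/Δψ = 0.8554 → d_rh = R√(Δφ²+q²Δλ²) = 12674.5 km
Excess = (12674.5 − 11962.0) / 11962.0 = 712.5 / 11962.0 = 5.96% ≈ 6.0%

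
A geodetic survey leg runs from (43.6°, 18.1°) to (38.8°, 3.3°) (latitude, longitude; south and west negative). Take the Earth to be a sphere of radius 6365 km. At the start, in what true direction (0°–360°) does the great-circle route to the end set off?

N = sin Δλ·cos φ₂ = -0.1991;  D = cos φ₁ sin φ₂ − sin φ₁ cos φ₂ cos Δλ = -0.0658
initial course = atan2(N, D) = 251.70°

251.7°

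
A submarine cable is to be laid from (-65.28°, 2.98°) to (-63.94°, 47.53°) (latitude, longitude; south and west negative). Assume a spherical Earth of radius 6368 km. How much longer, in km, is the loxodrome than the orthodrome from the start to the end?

44 km

Great circle: cos σ = sin φ₁ sin φ₂ + cos φ₁ cos φ₂ cos Δλ,  σ = 0.3272 rad → d_gc = 2083.8 km
Rhumb line: Δψ = +0.0546, q = Δφ/Δψ = 0.4287, d_rh = R√(Δφ²+q²Δλ²) = 2127.8 km
Excess = 2127.8 − 2083.8 = 44.0 ≈ 44 km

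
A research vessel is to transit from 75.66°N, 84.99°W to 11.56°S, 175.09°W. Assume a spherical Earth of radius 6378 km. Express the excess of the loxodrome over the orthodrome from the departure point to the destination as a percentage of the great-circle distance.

Great circle: σ = 1.7666 rad → d_gc = Rσ = 11267.5 km
Rhumb: Δφ = -1.5223, Δλ = -1.5725, Δψ = -2.2762, q = Δφ/Δψ = 0.6688 → d_rh = R√(Δφ²+q²Δλ²) = 11800.7 km
Excess = (11800.7 − 11267.5) / 11267.5 = 533.2 / 11267.5 = 4.73% ≈ 4.7%

4.7%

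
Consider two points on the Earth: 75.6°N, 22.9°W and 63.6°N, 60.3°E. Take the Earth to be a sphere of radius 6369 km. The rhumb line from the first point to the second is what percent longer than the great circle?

8.3%

Great circle: σ = 0.4935 rad → d_gc = Rσ = 3143.3 km
Rhumb: Δφ = -0.2094, Δλ = +1.4521, Δψ = -0.6188, q = Δφ/Δψ = 0.3385 → d_rh = R√(Δφ²+q²Δλ²) = 3402.8 km
Excess = (3402.8 − 3143.3) / 3143.3 = 259.5 / 3143.3 = 8.26% ≈ 8.3%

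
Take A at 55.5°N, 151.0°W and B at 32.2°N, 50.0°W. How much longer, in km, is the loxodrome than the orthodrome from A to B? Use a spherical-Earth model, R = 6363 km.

604 km

Great circle: cos σ = sin φ₁ sin φ₂ + cos φ₁ cos φ₂ cos Δλ,  σ = 1.2157 rad → d_gc = 7735.3 km
Rhumb line: Δψ = -0.5754, q = Δφ/Δψ = 0.7068, d_rh = R√(Δφ²+q²Δλ²) = 8339.0 km
Excess = 8339.0 − 7735.3 = 603.7 ≈ 604 km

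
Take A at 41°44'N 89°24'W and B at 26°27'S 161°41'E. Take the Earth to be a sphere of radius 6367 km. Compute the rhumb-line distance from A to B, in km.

13552 km

Rhumb course C = atan2(Δλ, Δψ) with Δψ = ln[tan(π/4+φ₂/2)/tan(π/4+φ₁/2)] = -1.2819, Δλ = -1.9010 → C = 236.01°
d = R·|Δφ| / |cos C| = 6367·1.19002 / 0.55910 = 13552 km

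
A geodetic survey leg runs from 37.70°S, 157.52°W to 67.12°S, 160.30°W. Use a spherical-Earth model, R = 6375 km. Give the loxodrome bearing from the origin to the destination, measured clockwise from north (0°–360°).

Δψ = ln[tan(π/4+φ₂/2)/tan(π/4+φ₁/2)] = -0.8863
Δλ = -0.0485 rad (taken the short way round)
course = atan2(Δλ, Δψ) = 183.13°

183.1°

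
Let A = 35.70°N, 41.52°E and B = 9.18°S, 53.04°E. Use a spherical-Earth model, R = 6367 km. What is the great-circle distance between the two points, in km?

cos σ = sin φ₁ sin φ₂ + cos φ₁ cos φ₂ cos Δλ
      = sin(35.70°)sin(-9.18°) + cos(35.70°)cos(-9.18°)cos(11.52°) = 0.6924
σ = 46.177° → d = Rσ = 6367·0.80594 = 5131 km

5131 km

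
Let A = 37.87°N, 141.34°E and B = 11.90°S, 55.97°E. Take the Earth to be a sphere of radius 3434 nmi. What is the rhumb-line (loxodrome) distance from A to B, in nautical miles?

5659 nmi

Δψ = ln[tan(π/4+φ₂/2)/tan(π/4+φ₁/2)] = -0.9243;  Δφ = -0.8687 rad,  Δλ = -1.4900 rad
q = Δφ/Δψ = 0.9398
d = R·√(Δφ² + q²Δλ²) = 3434·1.64781 = 5659 nmi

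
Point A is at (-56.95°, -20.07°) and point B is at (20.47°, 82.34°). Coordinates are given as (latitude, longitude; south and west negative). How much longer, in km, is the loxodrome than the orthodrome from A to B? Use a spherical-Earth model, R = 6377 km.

Great circle: cos σ = sin φ₁ sin φ₂ + cos φ₁ cos φ₂ cos Δλ,  σ = 1.9855 rad → d_gc = 12661.6 km
Rhumb line: Δψ = +1.5802, q = Δφ/Δψ = 0.8551, d_rh = R√(Δφ²+q²Δλ²) = 13009.5 km
Excess = 13009.5 − 12661.6 = 347.9 ≈ 348 km

348 km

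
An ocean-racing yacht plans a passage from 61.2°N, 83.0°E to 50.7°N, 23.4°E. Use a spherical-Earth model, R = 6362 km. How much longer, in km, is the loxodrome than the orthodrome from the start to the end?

Great circle: cos σ = sin φ₁ sin φ₂ + cos φ₁ cos φ₂ cos Δλ,  σ = 0.5871 rad → d_gc = 3735.4 km
Rhumb line: Δψ = -0.3298, q = Δφ/Δψ = 0.5557, d_rh = R√(Δφ²+q²Δλ²) = 3857.8 km
Excess = 3857.8 − 3735.4 = 122.4 ≈ 122 km

122 km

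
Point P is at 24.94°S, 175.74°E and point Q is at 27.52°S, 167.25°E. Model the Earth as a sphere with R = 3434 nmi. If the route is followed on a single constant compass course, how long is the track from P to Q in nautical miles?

Δψ = ln[tan(π/4+φ₂/2)/tan(π/4+φ₁/2)] = -0.0502;  Δφ = -0.0450 rad,  Δλ = -0.1482 rad
q = Δφ/Δψ = 0.8969
d = R·√(Δφ² + q²Δλ²) = 3434·0.14032 = 482 nmi

482 nmi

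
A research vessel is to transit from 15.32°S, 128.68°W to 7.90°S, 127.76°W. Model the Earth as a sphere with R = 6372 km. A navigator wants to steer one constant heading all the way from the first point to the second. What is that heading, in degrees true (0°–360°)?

Meridional parts: M(φ₁)=-0.2706, M(φ₂)=-0.1383 → ΔM = +0.1323;  Δλ = +0.0161 rad
tan C = Δλ / ΔM = +0.1214 → C = 6.92°

6.9°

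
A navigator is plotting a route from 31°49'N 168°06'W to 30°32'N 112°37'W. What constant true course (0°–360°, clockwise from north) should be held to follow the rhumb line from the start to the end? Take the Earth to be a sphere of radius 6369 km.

Meridional parts: M(φ₁)=+0.5863, M(φ₂)=+0.5601 → ΔM = -0.0262;  Δλ = +0.9684 rad
tan C = Δλ / ΔM = -36.9890 → C = 91.55°

91.5°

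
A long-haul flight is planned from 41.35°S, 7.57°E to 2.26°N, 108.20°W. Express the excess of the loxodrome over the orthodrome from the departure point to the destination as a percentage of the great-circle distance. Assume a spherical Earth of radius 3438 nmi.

3.4%

Great circle: σ = 1.9307 rad → d_gc = Rσ = 6637.7 nmi
Rhumb: Δφ = +0.7611, Δλ = -2.0206, Δψ = +0.8334, q = Δφ/Δψ = 0.9133 → d_rh = R√(Δφ²+q²Δλ²) = 6862.6 nmi
Excess = (6862.6 − 6637.7) / 6637.7 = 224.9 / 6637.7 = 3.39% ≈ 3.4%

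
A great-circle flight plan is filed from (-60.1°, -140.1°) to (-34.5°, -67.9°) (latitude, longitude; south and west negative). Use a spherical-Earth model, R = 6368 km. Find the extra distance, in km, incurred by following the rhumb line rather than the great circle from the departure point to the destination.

Great circle: cos σ = sin φ₁ sin φ₂ + cos φ₁ cos φ₂ cos Δλ,  σ = 0.9064 rad → d_gc = 5771.8 km
Rhumb line: Δψ = +0.6782, q = Δφ/Δψ = 0.6588, d_rh = R√(Δφ²+q²Δλ²) = 6003.4 km
Excess = 6003.4 − 5771.8 = 231.6 ≈ 232 km

232 km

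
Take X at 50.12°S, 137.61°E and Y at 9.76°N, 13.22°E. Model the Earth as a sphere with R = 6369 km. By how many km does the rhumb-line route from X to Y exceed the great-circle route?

648 km

Great circle: cos σ = sin φ₁ sin φ₂ + cos φ₁ cos φ₂ cos Δλ,  σ = 2.0794 rad → d_gc = 13244.0 km
Rhumb line: Δψ = +1.1851, q = Δφ/Δψ = 0.8819, d_rh = R√(Δφ²+q²Δλ²) = 13892.1 km
Excess = 13892.1 − 13244.0 = 648.1 ≈ 648 km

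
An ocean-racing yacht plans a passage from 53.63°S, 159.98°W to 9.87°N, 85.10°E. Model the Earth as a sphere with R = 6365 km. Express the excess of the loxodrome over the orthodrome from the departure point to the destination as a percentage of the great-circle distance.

Great circle: σ = 1.9651 rad → d_gc = Rσ = 12508.0 km
Rhumb: Δφ = +1.1083, Δλ = -2.0057, Δψ = +1.2864, q = Δφ/Δψ = 0.8616 → d_rh = R√(Δφ²+q²Δλ²) = 13066.9 km
Excess = (13066.9 − 12508.0) / 12508.0 = 558.9 / 12508.0 = 4.47% ≈ 4.5%

4.5%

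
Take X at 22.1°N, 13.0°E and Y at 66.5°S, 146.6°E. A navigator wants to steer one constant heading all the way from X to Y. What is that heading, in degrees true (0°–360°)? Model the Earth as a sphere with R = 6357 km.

Δψ = ln[tan(π/4+φ₂/2)/tan(π/4+φ₁/2)] = -1.9659
Δλ = +2.3318 rad (taken the short way round)
course = atan2(Δλ, Δψ) = 130.13°

130.1°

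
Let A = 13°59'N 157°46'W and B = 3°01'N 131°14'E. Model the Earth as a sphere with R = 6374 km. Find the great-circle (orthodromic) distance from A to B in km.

7881 km

Haversine: a = sin²(Δφ/2)+cos φ₁ cos φ₂ sin²(Δλ/2) = 0.33590;  σ = 2·atan2(√a,√(1−a))
σ = 70.840° → d = Rσ = 6374·1.23640 = 7881 km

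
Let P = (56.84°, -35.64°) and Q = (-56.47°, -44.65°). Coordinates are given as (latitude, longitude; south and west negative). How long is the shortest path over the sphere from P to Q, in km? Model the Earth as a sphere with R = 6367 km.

Haversine: a = sin²(Δφ/2)+cos φ₁ cos φ₂ sin²(Δλ/2) = 0.69972;  σ = 2·atan2(√a,√(1−a))
σ = 113.543° → d = Rσ = 6367·1.98170 = 12617 km

12617 km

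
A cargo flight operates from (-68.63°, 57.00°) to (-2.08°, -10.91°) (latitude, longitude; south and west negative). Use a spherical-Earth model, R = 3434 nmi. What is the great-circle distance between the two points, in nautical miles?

cos σ = sin φ₁ sin φ₂ + cos φ₁ cos φ₂ cos Δλ
      = sin(-68.63°)sin(-2.08°) + cos(-68.63°)cos(-2.08°)cos(-67.91°) = 0.1707
σ = 80.169° → d = Rσ = 3434·1.39921 = 4805 nmi

4805 nmi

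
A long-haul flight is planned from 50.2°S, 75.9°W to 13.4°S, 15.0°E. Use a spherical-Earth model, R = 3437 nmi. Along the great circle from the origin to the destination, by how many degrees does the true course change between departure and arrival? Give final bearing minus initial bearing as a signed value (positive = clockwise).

-58.9°

At departure: θ₁ = atan2(sin Δλ cos φ₂, cos φ₁ sin φ₂ − sin φ₁ cos φ₂ cos Δλ) = 99.35°
At arrival: θ₂ = atan2(sin Δλ cos φ₁, −cos φ₂ sin φ₁ + sin φ₂ cos φ₁ cos Δλ) = 40.49°
Δθ = θ₂ − θ₁ = -58.9°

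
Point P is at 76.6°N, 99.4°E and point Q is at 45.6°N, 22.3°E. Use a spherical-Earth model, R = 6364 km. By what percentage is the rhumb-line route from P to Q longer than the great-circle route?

Great circle: σ = 0.7507 rad → d_gc = Rσ = 4777.4 km
Rhumb: Δφ = -0.5411, Δλ = -1.3456, Δψ = -1.2453, q = Δφ/Δψ = 0.4345 → d_rh = R√(Δφ²+q²Δλ²) = 5069.5 km
Excess = (5069.5 − 4777.4) / 4777.4 = 292.1 / 4777.4 = 6.11% ≈ 6.1%

6.1%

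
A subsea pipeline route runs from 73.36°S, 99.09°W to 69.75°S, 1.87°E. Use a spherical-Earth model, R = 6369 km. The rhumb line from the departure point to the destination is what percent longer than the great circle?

Great circle: σ = 0.4948 rad → d_gc = Rσ = 3151.4 km
Rhumb: Δφ = +0.0630, Δλ = +1.7621, Δψ = +0.1998, q = Δφ/Δψ = 0.3154 → d_rh = R√(Δφ²+q²Δλ²) = 3562.3 km
Excess = (3562.3 − 3151.4) / 3151.4 = 410.9 / 3151.4 = 13.04% ≈ 13.0%

13.0%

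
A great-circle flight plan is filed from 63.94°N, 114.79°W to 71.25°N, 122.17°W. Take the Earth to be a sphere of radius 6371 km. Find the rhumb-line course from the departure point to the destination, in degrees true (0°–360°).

339.1°

Δψ = ln[tan(π/4+φ₂/2)/tan(π/4+φ₁/2)] = +0.3377
Δλ = -0.1288 rad (taken the short way round)
course = atan2(Δλ, Δψ) = 339.12°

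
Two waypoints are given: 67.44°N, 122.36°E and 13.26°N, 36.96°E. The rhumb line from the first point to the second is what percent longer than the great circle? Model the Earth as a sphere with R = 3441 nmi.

5.0%

Great circle: σ = 1.3266 rad → d_gc = Rσ = 4564.9 nmi
Rhumb: Δφ = -0.9456, Δλ = -1.4905, Δψ = -1.3786, q = Δφ/Δψ = 0.6859 → d_rh = R√(Δφ²+q²Δλ²) = 4792.0 nmi
Excess = (4792.0 − 4564.9) / 4564.9 = 227.1 / 4564.9 = 4.97% ≈ 5.0%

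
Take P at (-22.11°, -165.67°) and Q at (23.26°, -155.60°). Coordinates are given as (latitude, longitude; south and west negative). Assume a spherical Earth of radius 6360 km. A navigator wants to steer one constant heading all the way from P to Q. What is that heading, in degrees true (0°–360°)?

12.2°

Meridional parts: M(φ₁)=-0.3958, M(φ₂)=+0.4176 → ΔM = +0.8134;  Δλ = +0.1758 rad
tan C = Δλ / ΔM = +0.2161 → C = 12.19°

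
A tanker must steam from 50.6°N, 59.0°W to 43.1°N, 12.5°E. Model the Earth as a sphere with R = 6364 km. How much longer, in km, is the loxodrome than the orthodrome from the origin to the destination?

202 km

Great circle: cos σ = sin φ₁ sin φ₂ + cos φ₁ cos φ₂ cos Δλ,  σ = 0.8298 rad → d_gc = 5280.7 km
Rhumb line: Δψ = -0.1918, q = Δφ/Δψ = 0.6823, d_rh = R√(Δφ²+q²Δλ²) = 5482.3 km
Excess = 5482.3 − 5280.7 = 201.6 ≈ 202 km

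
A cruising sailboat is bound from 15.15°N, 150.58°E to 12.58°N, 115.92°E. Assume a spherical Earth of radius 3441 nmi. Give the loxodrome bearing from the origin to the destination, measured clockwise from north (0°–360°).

Meridional parts: M(φ₁)=+0.2676, M(φ₂)=+0.2213 → ΔM = -0.0462;  Δλ = -0.6049 rad
tan C = Δλ / ΔM = +13.0922 → C = 265.63°

265.6°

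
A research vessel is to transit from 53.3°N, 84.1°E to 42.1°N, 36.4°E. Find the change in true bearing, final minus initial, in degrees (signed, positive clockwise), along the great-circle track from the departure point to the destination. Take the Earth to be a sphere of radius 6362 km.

-36.4°

Initial bearing θ₁ = atan2(sin Δλ cos φ₂, cos φ₁ sin φ₂ − sin φ₁ cos φ₂ cos Δλ) = 270.03°
Final bearing θ₂ = (initial bearing from the destination back to the start) + 180° = 233.65°
Δθ = θ₂ − θ₁ = -36.4°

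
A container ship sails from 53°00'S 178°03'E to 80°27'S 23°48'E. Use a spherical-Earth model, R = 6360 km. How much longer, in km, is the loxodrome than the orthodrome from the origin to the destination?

1571 km

Great circle: cos σ = sin φ₁ sin φ₂ + cos φ₁ cos φ₂ cos Δλ,  σ = 0.7987 rad → d_gc = 5079.8 km
Rhumb line: Δψ = -1.3877, q = Δφ/Δψ = 0.3452, d_rh = R√(Δφ²+q²Δλ²) = 6650.5 km
Excess = 6650.5 − 5079.8 = 1570.7 ≈ 1571 km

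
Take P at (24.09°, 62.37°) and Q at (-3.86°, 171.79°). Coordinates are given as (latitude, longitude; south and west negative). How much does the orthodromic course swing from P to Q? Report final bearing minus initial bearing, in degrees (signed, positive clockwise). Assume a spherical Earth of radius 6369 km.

At departure: θ₁ = atan2(sin Δλ cos φ₂, cos φ₁ sin φ₂ − sin φ₁ cos φ₂ cos Δλ) = 85.51°
At arrival: θ₂ = atan2(sin Δλ cos φ₁, −cos φ₂ sin φ₁ + sin φ₂ cos φ₁ cos Δλ) = 114.19°
Δθ = θ₂ − θ₁ = +28.7°

+28.7°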